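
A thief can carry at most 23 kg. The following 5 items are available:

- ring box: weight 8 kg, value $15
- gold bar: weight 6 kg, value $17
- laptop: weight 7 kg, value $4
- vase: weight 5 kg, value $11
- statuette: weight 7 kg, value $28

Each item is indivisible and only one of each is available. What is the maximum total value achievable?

This is a 0/1 knapsack; check combinations near the capacity.
- ring box+gold bar+statuette: weight 8+6+7=21, value 15+17+28=60
- gold bar+vase+statuette: weight 6+5+7=18, value 17+11+28=56
- ring box+vase+statuette: weight 8+5+7=20, value 15+11+28=54
Best: $60.

$60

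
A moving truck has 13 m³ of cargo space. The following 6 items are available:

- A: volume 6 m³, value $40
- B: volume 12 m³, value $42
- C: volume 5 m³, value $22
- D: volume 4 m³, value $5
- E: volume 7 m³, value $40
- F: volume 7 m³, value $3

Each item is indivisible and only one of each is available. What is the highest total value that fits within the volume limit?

Check high-value combinations within 13 m³:
- A+E: volume 6+7=13, value 40+40=80
- A+C: volume 6+5=11, value 40+22=62
- C+E: volume 5+7=12, value 22+40=62
Best: $80.

$80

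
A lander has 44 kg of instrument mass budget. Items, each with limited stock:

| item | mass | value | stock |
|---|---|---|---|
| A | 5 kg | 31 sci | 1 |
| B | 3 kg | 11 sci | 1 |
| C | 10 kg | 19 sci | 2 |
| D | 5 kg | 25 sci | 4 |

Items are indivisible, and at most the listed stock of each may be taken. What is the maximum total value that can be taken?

161 sci

Top feasible selections:
- 1×A + 1×B + 1×C + 4×D: mass 38, value 161
- 1×A + 1×B + 2×C + 3×D: mass 43, value 155
- 1×A + 1×C + 4×D: mass 35, value 150
Best: 161 sci.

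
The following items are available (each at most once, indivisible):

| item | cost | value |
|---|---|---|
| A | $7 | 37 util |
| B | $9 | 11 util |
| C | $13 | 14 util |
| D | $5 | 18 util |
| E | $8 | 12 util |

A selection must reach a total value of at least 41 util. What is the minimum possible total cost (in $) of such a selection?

12

Subsets with value ≥ 41, sorted by total cost:
- A+D: cost 12, value 55
- A+E: cost 15, value 49
Minimum cost: 12 $.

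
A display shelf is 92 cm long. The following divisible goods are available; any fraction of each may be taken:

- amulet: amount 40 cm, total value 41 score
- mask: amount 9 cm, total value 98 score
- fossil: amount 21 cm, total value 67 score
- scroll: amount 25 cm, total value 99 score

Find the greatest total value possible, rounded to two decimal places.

301.93

Take in order of value per unit:
- mask (98/9 per unit): all 9 → value 98, running total 98.00
- scroll (99/25 per unit): all 25 → value 99, running total 197.00
- fossil (67/21 per unit): all 21 → value 67, running total 264.00
- amulet (41/40 per unit): 37 of 40 → value 37×41/40 = 37.9250, running total 301.93
Total 301.93.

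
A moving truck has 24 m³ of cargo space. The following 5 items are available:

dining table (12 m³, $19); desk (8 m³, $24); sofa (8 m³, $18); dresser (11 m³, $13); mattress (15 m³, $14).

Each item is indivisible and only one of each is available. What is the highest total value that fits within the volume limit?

Check high-value combinations within 24 m³:
- dining table+desk: volume 12+8=20, value 19+24=43
- desk+sofa: volume 8+8=16, value 24+18=42
- desk+mattress: volume 8+15=23, value 24+14=38
- desk+dresser: volume 8+11=19, value 24+13=37
- dining table+sofa: volume 12+8=20, value 19+18=37
Best: $43.

$43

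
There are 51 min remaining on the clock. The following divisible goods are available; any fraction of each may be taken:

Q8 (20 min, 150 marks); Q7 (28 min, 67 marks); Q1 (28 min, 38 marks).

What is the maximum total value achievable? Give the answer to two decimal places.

Take in order of value per unit:
- Q8 (150/20 per unit): all 20 → value 150, running total 150.00
- Q7 (67/28 per unit): all 28 → value 67, running total 217.00
- Q1 (38/28 per unit): 3 of 28 → value 3×38/28 = 4.0714, running total 221.07
Total 221.07.

221.07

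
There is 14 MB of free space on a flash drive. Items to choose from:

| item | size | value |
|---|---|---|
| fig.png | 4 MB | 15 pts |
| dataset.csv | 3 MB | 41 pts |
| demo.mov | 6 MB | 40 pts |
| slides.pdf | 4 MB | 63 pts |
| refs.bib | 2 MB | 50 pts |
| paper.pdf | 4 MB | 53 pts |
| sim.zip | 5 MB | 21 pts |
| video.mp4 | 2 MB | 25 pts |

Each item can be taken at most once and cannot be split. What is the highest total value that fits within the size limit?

Check high-value combinations within 14 MB:
- dataset.csv+slides.pdf+refs.bib+paper.pdf: size 3+4+2+4=13, value 41+63+50+53=207
- slides.pdf+refs.bib+paper.pdf+video.mp4: size 4+2+4+2=12, value 63+50+53+25=191
- dataset.csv+slides.pdf+paper.pdf+video.mp4: size 3+4+4+2=13, value 41+63+53+25=182
- fig.png+slides.pdf+refs.bib+paper.pdf: size 4+4+2+4=14, value 15+63+50+53=181
- dataset.csv+slides.pdf+refs.bib+video.mp4: size 3+4+2+2=11, value 41+63+50+25=179
Best: 207 pts.

207 pts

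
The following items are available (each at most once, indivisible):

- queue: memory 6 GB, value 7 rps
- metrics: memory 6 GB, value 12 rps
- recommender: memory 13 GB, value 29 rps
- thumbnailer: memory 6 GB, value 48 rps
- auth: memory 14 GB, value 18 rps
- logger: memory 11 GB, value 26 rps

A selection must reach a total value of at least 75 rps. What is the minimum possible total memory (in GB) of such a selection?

Subsets with value ≥ 75, sorted by total memory:
- recommender+thumbnailer: memory 19, value 77
- metrics+thumbnailer+logger: memory 23, value 86
- queue+thumbnailer+logger: memory 23, value 81
Minimum memory: 19 GB.

19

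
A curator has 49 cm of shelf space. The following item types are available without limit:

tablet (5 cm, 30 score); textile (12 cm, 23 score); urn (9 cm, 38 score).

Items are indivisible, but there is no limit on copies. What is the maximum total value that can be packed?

278 score

Best value-per-unit is tablet at 30/5; filling with it alone gives 9×30 = 270.
Optimal mix: 8×tablet + 1×urn → length 49, value 278.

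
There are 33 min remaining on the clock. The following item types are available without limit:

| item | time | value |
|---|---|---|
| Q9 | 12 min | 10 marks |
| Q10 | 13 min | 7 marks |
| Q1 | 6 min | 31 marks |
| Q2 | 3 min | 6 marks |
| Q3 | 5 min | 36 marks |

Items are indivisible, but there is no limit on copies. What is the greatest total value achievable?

Best value-per-unit is Q3 at 36/5; filling with it alone gives 6×36 = 216.
Optimal mix: 1×Q2 + 6×Q3 → time 33, value 222.

222 marks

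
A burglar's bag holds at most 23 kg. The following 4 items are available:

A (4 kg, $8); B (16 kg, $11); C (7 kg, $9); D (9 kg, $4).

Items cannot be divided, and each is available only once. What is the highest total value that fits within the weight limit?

Check high-value combinations within 23 kg:
- A+C+D: weight 4+7+9=20, value 8+9+4=21
- B+C: weight 16+7=23, value 11+9=20
- A+B: weight 4+16=20, value 8+11=19
- A+C: weight 4+7=11, value 8+9=17
- C+D: weight 7+9=16, value 9+4=13
Best: $21.

$21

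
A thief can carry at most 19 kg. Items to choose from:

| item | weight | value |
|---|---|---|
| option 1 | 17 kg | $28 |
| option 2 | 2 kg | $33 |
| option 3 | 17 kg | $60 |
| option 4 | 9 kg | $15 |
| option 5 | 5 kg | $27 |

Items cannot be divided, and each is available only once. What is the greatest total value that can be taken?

$93

Check high-value combinations within 19 kg:
- option 2+option 3: weight 2+17=19, value 33+60=93
- option 2+option 4+option 5: weight 2+9+5=16, value 33+15+27=75
- option 1+option 2: weight 17+2=19, value 28+33=61
- option 2+option 5: weight 2+5=7, value 33+27=60
Best: $93.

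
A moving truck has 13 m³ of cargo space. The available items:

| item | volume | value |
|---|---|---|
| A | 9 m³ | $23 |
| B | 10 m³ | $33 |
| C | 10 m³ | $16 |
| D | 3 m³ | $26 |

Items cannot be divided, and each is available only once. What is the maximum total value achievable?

$59

Check high-value combinations within 13 m³:
- B+D: volume 10+3=13, value 33+26=59
- A+D: volume 9+3=12, value 23+26=49
- C+D: volume 10+3=13, value 16+26=42
Best: $59.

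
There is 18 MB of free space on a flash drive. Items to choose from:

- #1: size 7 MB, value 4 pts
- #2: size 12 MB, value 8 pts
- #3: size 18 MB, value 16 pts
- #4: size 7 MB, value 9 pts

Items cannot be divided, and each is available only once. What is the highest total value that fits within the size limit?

16 pts

Check high-value combinations within 18 MB:
- #3: size 18, value 16
- #1+#4: size 7+7=14, value 4+9=13
- #4: size 7, value 9
- #2: size 12, value 8
Best: 16 pts.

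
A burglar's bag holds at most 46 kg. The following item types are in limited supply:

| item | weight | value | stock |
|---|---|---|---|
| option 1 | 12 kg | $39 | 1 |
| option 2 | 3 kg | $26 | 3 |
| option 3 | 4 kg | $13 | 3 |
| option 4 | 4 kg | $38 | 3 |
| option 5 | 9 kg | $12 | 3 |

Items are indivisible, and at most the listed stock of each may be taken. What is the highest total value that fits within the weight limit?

$270

Best selections within weight 46 and stock limits:
- 1×option 1 + 3×option 2 + 3×option 3 + 3×option 4: weight 45, value 270
- 1×option 1 + 3×option 2 + 2×option 3 + 3×option 4: weight 41, value 257
- 1×option 1 + 3×option 2 + 1×option 3 + 3×option 4 + 1×option 5: weight 46, value 256
- 1×option 1 + 3×option 2 + 1×option 3 + 3×option 4: weight 37, value 244
Best: $270.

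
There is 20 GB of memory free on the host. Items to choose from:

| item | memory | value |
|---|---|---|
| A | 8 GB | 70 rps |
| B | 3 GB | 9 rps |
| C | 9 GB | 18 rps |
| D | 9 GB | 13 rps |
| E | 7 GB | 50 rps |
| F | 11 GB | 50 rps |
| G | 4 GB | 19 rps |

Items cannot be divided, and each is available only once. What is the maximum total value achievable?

Check high-value combinations within 20 GB:
- A+E+G: memory 8+7+4=19, value 70+50+19=139
- A+B+E: memory 8+3+7=18, value 70+9+50=129
- A+E: memory 8+7=15, value 70+50=120
Best: 139 rps.

139 rps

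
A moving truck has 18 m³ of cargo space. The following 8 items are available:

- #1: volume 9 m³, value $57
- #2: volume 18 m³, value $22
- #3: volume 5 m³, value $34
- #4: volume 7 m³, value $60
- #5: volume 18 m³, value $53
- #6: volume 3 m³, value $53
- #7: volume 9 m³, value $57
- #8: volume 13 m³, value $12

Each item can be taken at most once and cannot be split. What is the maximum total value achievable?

Check high-value combinations within 18 m³:
- #3+#4+#6: volume 5+7+3=15, value 34+60+53=147
- #1+#3+#6: volume 9+5+3=17, value 57+34+53=144
- #3+#6+#7: volume 5+3+9=17, value 34+53+57=144
Best: $147.

$147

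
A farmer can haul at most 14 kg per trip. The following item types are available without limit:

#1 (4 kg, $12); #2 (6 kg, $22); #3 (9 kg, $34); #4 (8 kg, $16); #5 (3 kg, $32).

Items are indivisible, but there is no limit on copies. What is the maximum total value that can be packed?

$128

Best value-per-unit is #5 at 32/3, and filling with it alone uses weight 4×3=12. No mix of the others beats 4×32 = 128.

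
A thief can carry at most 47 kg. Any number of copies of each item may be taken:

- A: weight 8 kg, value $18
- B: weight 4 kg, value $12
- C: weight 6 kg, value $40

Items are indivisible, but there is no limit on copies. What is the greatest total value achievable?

$292

Best value-per-unit is C at 40/6; filling with it alone gives 7×40 = 280.
Optimal mix: 1×B + 7×C → weight 46, value 292.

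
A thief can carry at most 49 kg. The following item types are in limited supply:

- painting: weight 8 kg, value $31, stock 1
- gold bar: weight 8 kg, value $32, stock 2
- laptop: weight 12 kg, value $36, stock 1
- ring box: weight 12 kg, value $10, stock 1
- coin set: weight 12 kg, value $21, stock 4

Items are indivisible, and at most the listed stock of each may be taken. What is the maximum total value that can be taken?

$152

Top feasible selections:
- 1×painting + 2×gold bar + 1×laptop + 1×coin set: weight 48, value 152
- 1×painting + 2×gold bar + 1×laptop + 1×ring box: weight 48, value 141
- 1×painting + 2×gold bar + 2×coin set: weight 48, value 137
Best: $152.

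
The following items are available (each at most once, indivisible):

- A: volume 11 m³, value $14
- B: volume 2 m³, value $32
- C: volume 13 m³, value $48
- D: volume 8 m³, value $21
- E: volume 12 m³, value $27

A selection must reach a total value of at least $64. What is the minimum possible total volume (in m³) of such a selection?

Subsets with value ≥ 64, sorted by total volume:
- B+C: volume 15, value 80
- C+D: volume 21, value 69
- A+B+D: volume 21, value 67
- B+D+E: volume 22, value 80
Minimum volume: 15 m³.

15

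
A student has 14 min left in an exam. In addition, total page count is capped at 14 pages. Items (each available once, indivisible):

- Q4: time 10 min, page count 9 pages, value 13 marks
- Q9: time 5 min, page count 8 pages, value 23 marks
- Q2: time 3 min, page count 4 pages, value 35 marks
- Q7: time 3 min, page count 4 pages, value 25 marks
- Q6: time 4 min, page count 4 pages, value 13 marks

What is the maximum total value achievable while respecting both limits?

73 marks

Feasible sets respecting both limits:
- Q2+Q7+Q6: time 10, page count 12, value 73
- Q2+Q7: time 6, page count 8, value 60
- Q9+Q2: time 8, page count 12, value 58
- Q4+Q2: time 13, page count 13, value 48
Best: 73 marks.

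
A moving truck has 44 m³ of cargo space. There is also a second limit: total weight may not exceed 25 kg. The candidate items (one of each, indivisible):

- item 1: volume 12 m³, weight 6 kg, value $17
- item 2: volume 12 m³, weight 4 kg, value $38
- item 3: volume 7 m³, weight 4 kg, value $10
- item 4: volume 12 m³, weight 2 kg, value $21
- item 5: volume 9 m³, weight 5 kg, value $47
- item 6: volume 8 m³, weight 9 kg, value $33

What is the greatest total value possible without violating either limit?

Feasible sets respecting both limits:
- item 2+item 4+item 5+item 6: volume 41, weight 20, value 139
- item 1+item 2+item 5+item 6: volume 41, weight 24, value 135
- item 2+item 3+item 5+item 6: volume 36, weight 22, value 128
Best: $139.

$139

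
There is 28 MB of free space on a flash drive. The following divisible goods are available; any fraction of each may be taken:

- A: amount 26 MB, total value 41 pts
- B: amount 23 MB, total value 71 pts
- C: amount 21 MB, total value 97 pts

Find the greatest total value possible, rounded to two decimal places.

Take in order of value per unit:
- C (97/21 per unit): all 21 → value 97, running total 97.00
- B (71/23 per unit): 7 of 23 → value 7×71/23 = 21.6087, running total 118.61
Total 118.61.

118.61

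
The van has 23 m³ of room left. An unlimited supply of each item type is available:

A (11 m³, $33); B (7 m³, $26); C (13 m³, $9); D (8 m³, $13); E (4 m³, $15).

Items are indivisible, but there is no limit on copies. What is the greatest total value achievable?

$86

Best value-per-unit is E at 15/4; filling with it alone gives 5×15 = 75.
Optimal mix: 1×B + 4×E → volume 23, value 86.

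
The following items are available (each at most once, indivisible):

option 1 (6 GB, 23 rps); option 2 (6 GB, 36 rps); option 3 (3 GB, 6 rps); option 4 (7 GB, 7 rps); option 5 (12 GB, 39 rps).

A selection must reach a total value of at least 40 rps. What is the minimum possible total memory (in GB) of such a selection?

Subsets with value ≥ 40, sorted by total memory:
- option 2+option 3: memory 9, value 42
- option 1+option 2: memory 12, value 59
- option 2+option 4: memory 13, value 43
Minimum memory: 9 GB.

9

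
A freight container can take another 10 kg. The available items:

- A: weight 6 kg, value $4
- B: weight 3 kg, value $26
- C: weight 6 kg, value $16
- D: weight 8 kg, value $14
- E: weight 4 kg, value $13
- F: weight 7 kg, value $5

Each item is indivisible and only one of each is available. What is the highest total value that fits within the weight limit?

$42

This is a 0/1 knapsack; check combinations near the capacity.
- B+C: weight 3+6=9, value 26+16=42
- B+E: weight 3+4=7, value 26+13=39
- B+F: weight 3+7=10, value 26+5=31
Best: $42.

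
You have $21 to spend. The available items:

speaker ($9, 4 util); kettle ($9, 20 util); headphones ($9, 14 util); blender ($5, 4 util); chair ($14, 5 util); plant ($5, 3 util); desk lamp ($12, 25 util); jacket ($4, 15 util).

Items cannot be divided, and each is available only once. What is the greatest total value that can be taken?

Check high-value combinations within $21:
- kettle+desk lamp: cost 9+12=21, value 20+25=45
- blender+desk lamp+jacket: cost 5+12+4=21, value 4+25+15=44
- plant+desk lamp+jacket: cost 5+12+4=21, value 3+25+15=43
- desk lamp+jacket: cost 12+4=16, value 25+15=40
Best: 45 util.

45 util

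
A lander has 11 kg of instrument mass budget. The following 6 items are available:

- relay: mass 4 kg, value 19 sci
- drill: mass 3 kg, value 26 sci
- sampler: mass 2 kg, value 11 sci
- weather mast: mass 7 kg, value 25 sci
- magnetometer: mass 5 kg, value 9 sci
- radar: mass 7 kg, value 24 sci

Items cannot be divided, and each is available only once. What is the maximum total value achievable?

Check high-value combinations within 11 kg:
- relay+drill+sampler: mass 4+3+2=9, value 19+26+11=56
- drill+weather mast: mass 3+7=10, value 26+25=51
- drill+radar: mass 3+7=10, value 26+24=50
- drill+sampler+magnetometer: mass 3+2+5=10, value 26+11+9=46
Best: 56 sci.

56 sci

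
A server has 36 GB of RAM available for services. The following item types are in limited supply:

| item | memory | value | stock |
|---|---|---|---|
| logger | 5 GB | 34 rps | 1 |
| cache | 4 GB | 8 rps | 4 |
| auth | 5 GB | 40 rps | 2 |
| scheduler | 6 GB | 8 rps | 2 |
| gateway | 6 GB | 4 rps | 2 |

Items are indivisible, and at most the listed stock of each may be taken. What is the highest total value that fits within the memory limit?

146 rps

Best selections within memory 36 and stock limits:
- 1×logger + 4×cache + 2×auth: memory 31, value 146
- 1×logger + 3×cache + 2×auth + 1×scheduler: memory 33, value 146
Best: 146 rps.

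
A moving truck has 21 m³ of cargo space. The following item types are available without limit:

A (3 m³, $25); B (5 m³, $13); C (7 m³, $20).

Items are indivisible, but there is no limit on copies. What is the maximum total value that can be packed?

Best value-per-unit is A at 25/3, and filling with it alone uses volume 7×3=21. No mix of the others beats 7×25 = 175.

$175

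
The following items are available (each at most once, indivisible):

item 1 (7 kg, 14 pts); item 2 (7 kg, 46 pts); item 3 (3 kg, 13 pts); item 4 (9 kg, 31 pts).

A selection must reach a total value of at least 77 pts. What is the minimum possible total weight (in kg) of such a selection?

Subsets with value ≥ 77, sorted by total weight:
- item 2+item 4: weight 16, value 77
- item 2+item 3+item 4: weight 19, value 90
Minimum weight: 16 kg.

16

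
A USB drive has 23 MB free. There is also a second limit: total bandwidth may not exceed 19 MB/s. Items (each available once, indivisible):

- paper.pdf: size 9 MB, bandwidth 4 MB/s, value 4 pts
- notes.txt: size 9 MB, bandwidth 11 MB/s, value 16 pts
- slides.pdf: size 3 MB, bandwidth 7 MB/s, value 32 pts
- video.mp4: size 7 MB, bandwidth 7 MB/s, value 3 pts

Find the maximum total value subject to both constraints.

Feasible sets respecting both limits:
- notes.txt+slides.pdf: size 12, bandwidth 18, value 48
- paper.pdf+slides.pdf+video.mp4: size 19, bandwidth 18, value 39
- paper.pdf+slides.pdf: size 12, bandwidth 11, value 36
Best: 48 pts.

48 pts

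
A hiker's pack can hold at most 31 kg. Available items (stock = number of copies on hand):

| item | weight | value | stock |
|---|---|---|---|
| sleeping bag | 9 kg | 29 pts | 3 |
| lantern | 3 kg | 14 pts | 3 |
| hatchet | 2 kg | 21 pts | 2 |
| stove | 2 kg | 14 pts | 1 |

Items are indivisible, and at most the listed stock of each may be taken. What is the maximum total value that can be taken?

Top feasible selections:
- 2×sleeping bag + 2×lantern + 2×hatchet + 1×stove: weight 30, value 142
- 2×sleeping bag + 3×lantern + 2×hatchet: weight 31, value 142
Best: 142 pts.

142 pts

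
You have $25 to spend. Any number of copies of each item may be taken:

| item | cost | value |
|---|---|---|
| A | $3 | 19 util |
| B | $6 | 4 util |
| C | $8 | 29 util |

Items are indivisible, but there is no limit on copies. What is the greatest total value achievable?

Best value-per-unit is A at 19/3, and filling with it alone uses cost 8×3=24. No mix of the others beats 8×19 = 152.

152 util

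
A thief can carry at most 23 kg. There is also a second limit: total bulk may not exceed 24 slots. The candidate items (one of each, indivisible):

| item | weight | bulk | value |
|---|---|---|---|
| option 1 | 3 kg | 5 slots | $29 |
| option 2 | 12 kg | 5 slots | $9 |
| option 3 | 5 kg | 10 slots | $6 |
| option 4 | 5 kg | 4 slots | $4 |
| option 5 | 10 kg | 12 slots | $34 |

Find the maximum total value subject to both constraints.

Feasible sets respecting both limits:
- option 1+option 4+option 5: weight 18, bulk 21, value 67
- option 1+option 5: weight 13, bulk 17, value 63
- option 1+option 2+option 3: weight 20, bulk 20, value 44
- option 2+option 5: weight 22, bulk 17, value 43
Best: $67.

$67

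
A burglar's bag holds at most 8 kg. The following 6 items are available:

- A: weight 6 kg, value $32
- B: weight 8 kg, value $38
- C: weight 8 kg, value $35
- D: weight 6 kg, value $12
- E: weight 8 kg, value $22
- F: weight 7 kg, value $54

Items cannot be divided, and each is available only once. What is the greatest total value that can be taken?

Check high-value combinations within 8 kg:
- F: weight 7, value 54
- B: weight 8, value 38
- C: weight 8, value 35
- A: weight 6, value 32
- E: weight 8, value 22
Best: $54.

$54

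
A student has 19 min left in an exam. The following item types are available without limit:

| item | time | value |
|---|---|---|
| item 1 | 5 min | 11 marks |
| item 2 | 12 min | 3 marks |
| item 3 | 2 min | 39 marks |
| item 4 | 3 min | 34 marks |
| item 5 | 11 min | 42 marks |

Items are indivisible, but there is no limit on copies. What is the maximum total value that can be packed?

351 marks

Best value-per-unit is item 3 at 39/2, and filling with it alone uses time 9×2=18. No mix of the others beats 9×39 = 351.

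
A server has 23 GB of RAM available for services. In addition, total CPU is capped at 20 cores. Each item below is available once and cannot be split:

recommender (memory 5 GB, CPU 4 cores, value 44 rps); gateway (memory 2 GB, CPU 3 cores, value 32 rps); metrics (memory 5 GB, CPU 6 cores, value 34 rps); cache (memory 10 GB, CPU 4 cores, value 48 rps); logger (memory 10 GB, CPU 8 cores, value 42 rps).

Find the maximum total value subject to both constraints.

Feasible sets respecting both limits:
- recommender+gateway+metrics+cache: memory 22, CPU 17, value 158
- recommender+metrics+cache: memory 20, CPU 14, value 126
- recommender+gateway+cache: memory 17, CPU 11, value 124
- gateway+cache+logger: memory 22, CPU 15, value 122
Best: 158 rps.

158 rps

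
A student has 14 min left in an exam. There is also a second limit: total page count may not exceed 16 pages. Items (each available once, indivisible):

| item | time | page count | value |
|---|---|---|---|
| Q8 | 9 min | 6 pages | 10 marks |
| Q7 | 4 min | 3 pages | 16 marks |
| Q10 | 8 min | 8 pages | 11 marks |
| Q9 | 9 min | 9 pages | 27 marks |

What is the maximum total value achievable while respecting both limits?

Feasible sets respecting both limits:
- Q7+Q9: time 13, page count 12, value 43
- Q7+Q10: time 12, page count 11, value 27
- Q9: time 9, page count 9, value 27
- Q8+Q7: time 13, page count 9, value 26
Best: 43 marks.

43 marks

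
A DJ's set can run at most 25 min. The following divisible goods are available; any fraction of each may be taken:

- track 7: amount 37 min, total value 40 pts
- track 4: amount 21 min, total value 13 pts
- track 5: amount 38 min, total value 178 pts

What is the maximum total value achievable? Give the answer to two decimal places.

Take in order of value per unit:
- track 5 (178/38 per unit): 25 of 38 → value 25×178/38 = 117.1053, running total 117.11
Total 117.11.

117.11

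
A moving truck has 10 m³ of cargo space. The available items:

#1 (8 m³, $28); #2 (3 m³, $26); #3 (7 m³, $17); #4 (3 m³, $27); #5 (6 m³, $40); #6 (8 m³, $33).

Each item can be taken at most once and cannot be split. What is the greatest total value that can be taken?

Check high-value combinations within 10 m³:
- #4+#5: volume 3+6=9, value 27+40=67
- #2+#5: volume 3+6=9, value 26+40=66
- #2+#4: volume 3+3=6, value 26+27=53
Best: $67.

$67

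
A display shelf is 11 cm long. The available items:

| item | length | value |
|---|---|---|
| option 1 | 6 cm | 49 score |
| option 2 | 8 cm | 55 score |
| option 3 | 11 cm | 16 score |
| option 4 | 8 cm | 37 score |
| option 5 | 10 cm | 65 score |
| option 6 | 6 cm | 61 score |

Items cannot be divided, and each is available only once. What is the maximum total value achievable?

65 score

Check high-value combinations within 11 cm:
- option 5: length 10, value 65
- option 6: length 6, value 61
- option 2: length 8, value 55
- option 1: length 6, value 49
Best: 65 score.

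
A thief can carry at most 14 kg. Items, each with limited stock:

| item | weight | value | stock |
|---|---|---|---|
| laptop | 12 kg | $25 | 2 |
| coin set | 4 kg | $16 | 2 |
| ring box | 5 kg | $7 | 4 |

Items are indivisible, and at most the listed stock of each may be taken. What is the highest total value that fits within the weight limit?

Top feasible selections:
- 2×coin set + 1×ring box: weight 13, value 39
- 2×coin set: weight 8, value 32
- 1×coin set + 2×ring box: weight 14, value 30
Best: $39.

$39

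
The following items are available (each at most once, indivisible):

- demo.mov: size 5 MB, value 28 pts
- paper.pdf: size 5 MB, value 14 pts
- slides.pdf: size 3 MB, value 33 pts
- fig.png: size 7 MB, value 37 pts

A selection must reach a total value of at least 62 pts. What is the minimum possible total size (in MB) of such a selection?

10

Subsets with value ≥ 62, sorted by total size:
- slides.pdf+fig.png: size 10, value 70
- demo.mov+fig.png: size 12, value 65
- demo.mov+paper.pdf+slides.pdf: size 13, value 75
- demo.mov+slides.pdf+fig.png: size 15, value 98
Minimum size: 10 MB.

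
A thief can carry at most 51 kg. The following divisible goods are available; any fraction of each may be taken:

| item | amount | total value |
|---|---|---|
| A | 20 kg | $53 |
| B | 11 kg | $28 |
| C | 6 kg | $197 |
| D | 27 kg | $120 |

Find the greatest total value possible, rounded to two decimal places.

Take in order of value per unit:
- C (197/6 per unit): all 6 → value 197, running total 197.00
- D (120/27 per unit): all 27 → value 120, running total 317.00
- A (53/20 per unit): 18 of 20 → value 18×53/20 = 47.7000, running total 364.70
Total 364.70.

364.70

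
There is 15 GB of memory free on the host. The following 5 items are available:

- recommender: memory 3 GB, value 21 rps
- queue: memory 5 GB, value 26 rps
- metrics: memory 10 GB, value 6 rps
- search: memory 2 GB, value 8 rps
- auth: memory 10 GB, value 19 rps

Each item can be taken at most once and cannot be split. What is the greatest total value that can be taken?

This is a 0/1 knapsack; check combinations near the capacity.
- recommender+queue+search: memory 3+5+2=10, value 21+26+8=55
- recommender+search+auth: memory 3+2+10=15, value 21+8+19=48
- recommender+queue: memory 3+5=8, value 21+26=47
- queue+auth: memory 5+10=15, value 26+19=45
Best: 55 rps.

55 rps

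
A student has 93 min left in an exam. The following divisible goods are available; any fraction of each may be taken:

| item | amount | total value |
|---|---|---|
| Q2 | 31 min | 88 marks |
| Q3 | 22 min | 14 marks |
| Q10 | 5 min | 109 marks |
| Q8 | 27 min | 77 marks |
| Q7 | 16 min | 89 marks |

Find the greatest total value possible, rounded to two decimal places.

371.91

Take in order of value per unit:
- Q10 (109/5 per unit): all 5 → value 109, running total 109.00
- Q7 (89/16 per unit): all 16 → value 89, running total 198.00
- Q8 (77/27 per unit): all 27 → value 77, running total 275.00
- Q2 (88/31 per unit): all 31 → value 88, running total 363.00
- Q3 (14/22 per unit): 14 of 22 → value 14×14/22 = 8.9091, running total 371.91
Total 371.91.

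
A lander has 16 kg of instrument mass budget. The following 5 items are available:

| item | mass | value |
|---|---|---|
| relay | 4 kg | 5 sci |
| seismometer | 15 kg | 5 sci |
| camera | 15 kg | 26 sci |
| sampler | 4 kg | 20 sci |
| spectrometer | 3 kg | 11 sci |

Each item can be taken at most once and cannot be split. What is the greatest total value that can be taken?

36 sci

Check high-value combinations within 16 kg:
- relay+sampler+spectrometer: mass 4+4+3=11, value 5+20+11=36
- sampler+spectrometer: mass 4+3=7, value 20+11=31
- camera: mass 15, value 26
- relay+sampler: mass 4+4=8, value 5+20=25
- sampler: mass 4, value 20
Best: 36 sci.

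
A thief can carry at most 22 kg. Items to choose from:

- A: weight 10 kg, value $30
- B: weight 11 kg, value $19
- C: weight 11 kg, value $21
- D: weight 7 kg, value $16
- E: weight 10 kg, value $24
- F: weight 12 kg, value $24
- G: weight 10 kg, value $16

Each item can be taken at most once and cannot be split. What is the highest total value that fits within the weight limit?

$54

This is a 0/1 knapsack; check combinations near the capacity.
- A+E: weight 10+10=20, value 30+24=54
- A+F: weight 10+12=22, value 30+24=54
- A+C: weight 10+11=21, value 30+21=51
- A+B: weight 10+11=21, value 30+19=49
- E+F: weight 10+12=22, value 24+24=48
Best: $54.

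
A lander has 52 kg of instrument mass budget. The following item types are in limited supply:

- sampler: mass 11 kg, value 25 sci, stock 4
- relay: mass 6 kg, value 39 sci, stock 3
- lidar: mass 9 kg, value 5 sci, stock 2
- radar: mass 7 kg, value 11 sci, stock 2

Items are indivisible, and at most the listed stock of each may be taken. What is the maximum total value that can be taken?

Top feasible selections:
- 3×sampler + 3×relay: mass 51, value 192
- 2×sampler + 3×relay + 1×radar: mass 47, value 178
Best: 192 sci.

192 sci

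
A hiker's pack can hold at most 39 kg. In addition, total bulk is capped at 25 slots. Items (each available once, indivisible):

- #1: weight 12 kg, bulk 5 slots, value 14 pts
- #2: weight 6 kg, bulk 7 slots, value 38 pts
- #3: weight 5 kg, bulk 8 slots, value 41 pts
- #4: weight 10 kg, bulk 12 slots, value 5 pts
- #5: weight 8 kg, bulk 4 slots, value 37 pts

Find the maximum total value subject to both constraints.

Feasible sets respecting both limits:
- #1+#2+#3+#5: weight 31, bulk 24, value 130
- #2+#3+#5: weight 19, bulk 19, value 116
- #1+#2+#3: weight 23, bulk 20, value 93
- #1+#3+#5: weight 25, bulk 17, value 92
Best: 130 pts.

130 pts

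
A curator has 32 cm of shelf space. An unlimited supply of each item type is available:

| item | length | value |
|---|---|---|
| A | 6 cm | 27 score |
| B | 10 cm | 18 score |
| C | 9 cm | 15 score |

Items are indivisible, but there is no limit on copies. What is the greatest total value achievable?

Best value-per-unit is A at 27/6, and filling with it alone uses length 5×6=30. No mix of the others beats 5×27 = 135.

135 score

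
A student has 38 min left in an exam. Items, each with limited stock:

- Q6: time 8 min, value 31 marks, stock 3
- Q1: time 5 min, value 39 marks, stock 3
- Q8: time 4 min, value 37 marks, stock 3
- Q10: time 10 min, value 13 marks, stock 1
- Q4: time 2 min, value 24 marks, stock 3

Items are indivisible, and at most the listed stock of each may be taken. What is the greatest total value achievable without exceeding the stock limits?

Best selections within time 38 and stock limits:
- 3×Q1 + 3×Q8 + 3×Q4: time 33, value 300
- 1×Q6 + 3×Q1 + 2×Q8 + 3×Q4: time 37, value 294
- 1×Q6 + 2×Q1 + 3×Q8 + 3×Q4: time 36, value 292
Best: 300 marks.

300 marks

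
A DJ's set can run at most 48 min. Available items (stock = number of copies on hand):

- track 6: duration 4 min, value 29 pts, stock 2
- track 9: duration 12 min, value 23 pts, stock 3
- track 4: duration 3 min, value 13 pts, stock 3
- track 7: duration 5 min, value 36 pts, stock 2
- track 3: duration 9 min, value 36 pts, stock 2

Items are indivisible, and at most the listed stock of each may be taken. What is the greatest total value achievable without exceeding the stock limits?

Best selections within duration 48 and stock limits:
- 2×track 6 + 3×track 4 + 2×track 7 + 2×track 3: duration 45, value 241
- 2×track 6 + 2×track 4 + 2×track 7 + 2×track 3: duration 42, value 228
- 2×track 6 + 1×track 9 + 3×track 4 + 2×track 7 + 1×track 3: duration 48, value 228
Best: 241 pts.

241 pts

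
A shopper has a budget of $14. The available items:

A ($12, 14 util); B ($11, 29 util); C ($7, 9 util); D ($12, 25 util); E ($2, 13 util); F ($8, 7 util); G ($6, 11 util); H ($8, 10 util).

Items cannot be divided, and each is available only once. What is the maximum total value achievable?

42 util

Check high-value combinations within $14:
- B+E: cost 11+2=13, value 29+13=42
- D+E: cost 12+2=14, value 25+13=38
- B: cost 11, value 29
- A+E: cost 12+2=14, value 14+13=27
- D: cost 12, value 25
Best: 42 util.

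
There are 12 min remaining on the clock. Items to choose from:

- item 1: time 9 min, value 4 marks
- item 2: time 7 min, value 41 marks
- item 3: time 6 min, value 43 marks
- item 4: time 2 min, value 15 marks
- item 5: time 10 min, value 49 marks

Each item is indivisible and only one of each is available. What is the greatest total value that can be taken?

64 marks

Check high-value combinations within 12 min:
- item 4+item 5: time 2+10=12, value 15+49=64
- item 3+item 4: time 6+2=8, value 43+15=58
- item 2+item 4: time 7+2=9, value 41+15=56
- item 5: time 10, value 49
Best: 64 marks.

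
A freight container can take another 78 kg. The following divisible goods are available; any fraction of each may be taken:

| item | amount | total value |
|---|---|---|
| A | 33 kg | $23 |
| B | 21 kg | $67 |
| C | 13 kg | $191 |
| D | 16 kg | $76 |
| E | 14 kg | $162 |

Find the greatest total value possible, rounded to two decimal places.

Take in order of value per unit:
- C (191/13 per unit): all 13 → value 191, running total 191.00
- E (162/14 per unit): all 14 → value 162, running total 353.00
- D (76/16 per unit): all 16 → value 76, running total 429.00
- B (67/21 per unit): all 21 → value 67, running total 496.00
- A (23/33 per unit): 14 of 33 → value 14×23/33 = 9.7576, running total 505.76
Total 505.76.

505.76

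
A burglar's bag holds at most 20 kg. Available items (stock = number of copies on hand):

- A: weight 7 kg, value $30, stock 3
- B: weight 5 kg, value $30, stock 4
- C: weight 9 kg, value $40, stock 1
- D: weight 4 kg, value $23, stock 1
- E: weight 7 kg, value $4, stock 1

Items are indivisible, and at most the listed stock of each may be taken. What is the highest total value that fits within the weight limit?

Top feasible selections:
- 4×B: weight 20, value 120
- 3×B + 1×D: weight 19, value 113
- 2×B + 1×C: weight 19, value 100
Best: $120.

$120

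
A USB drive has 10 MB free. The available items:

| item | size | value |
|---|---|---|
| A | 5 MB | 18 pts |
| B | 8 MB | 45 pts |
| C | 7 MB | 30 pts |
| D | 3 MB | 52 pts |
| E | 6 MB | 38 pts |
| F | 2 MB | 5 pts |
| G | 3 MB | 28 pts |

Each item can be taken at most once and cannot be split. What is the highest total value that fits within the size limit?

90 pts

This is a 0/1 knapsack; check combinations near the capacity.
- D+E: size 3+6=9, value 52+38=90
- D+F+G: size 3+2+3=8, value 52+5+28=85
- C+D: size 7+3=10, value 30+52=82
- D+G: size 3+3=6, value 52+28=80
- A+D+F: size 5+3+2=10, value 18+52+5=75
Best: 90 pts.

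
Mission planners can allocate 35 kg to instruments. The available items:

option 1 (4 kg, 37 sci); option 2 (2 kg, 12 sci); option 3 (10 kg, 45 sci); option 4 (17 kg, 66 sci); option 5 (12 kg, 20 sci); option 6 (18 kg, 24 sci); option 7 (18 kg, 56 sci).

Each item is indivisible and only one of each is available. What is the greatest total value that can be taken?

160 sci

Check high-value combinations within 35 kg:
- option 1+option 2+option 3+option 4: mass 4+2+10+17=33, value 37+12+45+66=160
- option 1+option 2+option 3+option 7: mass 4+2+10+18=34, value 37+12+45+56=150
- option 1+option 3+option 4: mass 4+10+17=31, value 37+45+66=148
Best: 160 sci.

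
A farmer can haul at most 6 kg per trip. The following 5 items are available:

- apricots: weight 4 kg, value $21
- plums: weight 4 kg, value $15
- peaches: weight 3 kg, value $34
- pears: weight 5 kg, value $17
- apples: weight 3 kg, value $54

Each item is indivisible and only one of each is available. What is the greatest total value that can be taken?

$88

Check high-value combinations within 6 kg:
- peaches+apples: weight 3+3=6, value 34+54=88
- apples: weight 3, value 54
- peaches: weight 3, value 34
- apricots: weight 4, value 21
Best: $88.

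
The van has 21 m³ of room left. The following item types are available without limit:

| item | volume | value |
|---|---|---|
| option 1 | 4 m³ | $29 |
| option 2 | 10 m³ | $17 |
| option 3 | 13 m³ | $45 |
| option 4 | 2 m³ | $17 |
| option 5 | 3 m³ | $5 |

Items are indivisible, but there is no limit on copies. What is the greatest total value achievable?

Best value-per-unit is option 4 at 17/2, and filling with it alone uses volume 10×2=20. No mix of the others beats 10×17 = 170.

$170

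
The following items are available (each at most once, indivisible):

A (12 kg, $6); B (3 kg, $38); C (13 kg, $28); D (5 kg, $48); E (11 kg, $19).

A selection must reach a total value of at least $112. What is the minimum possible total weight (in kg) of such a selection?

21

Subsets with value ≥ 112, sorted by total weight:
- B+C+D: weight 21, value 114
- B+C+D+E: weight 32, value 133
- A+B+C+D: weight 33, value 120
Minimum weight: 21 kg.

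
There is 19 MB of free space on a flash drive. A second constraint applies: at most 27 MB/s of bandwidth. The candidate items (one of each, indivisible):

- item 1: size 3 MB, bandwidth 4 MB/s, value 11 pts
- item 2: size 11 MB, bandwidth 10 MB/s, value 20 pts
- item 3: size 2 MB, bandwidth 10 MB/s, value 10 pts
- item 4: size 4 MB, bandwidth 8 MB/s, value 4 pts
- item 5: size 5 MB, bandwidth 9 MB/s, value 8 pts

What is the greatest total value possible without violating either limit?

41 pts

Feasible sets respecting both limits:
- item 1+item 2+item 3: size 16, bandwidth 24, value 41
- item 1+item 2+item 5: size 19, bandwidth 23, value 39
- item 1+item 2+item 4: size 18, bandwidth 22, value 35
- item 1+item 2: size 14, bandwidth 14, value 31
Best: 41 pts.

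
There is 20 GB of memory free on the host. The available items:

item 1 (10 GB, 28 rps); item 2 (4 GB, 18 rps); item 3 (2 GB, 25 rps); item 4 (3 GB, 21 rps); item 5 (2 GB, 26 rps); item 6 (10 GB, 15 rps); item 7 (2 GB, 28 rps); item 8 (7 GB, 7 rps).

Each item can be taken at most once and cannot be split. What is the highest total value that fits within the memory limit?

Check high-value combinations within 20 GB:
- item 1+item 3+item 4+item 5+item 7: memory 10+2+3+2+2=19, value 28+25+21+26+28=128
- item 1+item 2+item 3+item 5+item 7: memory 10+4+2+2+2=20, value 28+18+25+26+28=125
- item 2+item 3+item 4+item 5+item 7+item 8: memory 4+2+3+2+2+7=20, value 18+25+21+26+28+7=125
Best: 128 rps.

128 rps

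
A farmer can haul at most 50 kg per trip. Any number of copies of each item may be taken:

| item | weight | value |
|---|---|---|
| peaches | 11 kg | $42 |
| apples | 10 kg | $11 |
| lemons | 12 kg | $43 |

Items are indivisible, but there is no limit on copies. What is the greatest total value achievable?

Best value-per-unit is peaches at 42/11; filling with it alone gives 4×42 = 168.
Optimal mix: 4×lemons → weight 48, value 172.

$172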